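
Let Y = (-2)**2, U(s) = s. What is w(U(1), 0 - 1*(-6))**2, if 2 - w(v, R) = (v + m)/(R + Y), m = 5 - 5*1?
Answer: 361/100 ≈ 3.6100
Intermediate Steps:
m = 0 (m = 5 - 5 = 0)
Y = 4
w(v, R) = 2 - v/(4 + R) (w(v, R) = 2 - (v + 0)/(R + 4) = 2 - v/(4 + R))
w(U(1), 0 - 1*(-6))**2 = ((8 - 1*1 + 2*(0 - 1*(-6)))/(4 + (0 - 1*(-6))))**2 = ((8 - 1 + 2*(0 + 6))/(4 + (0 + 6)))**2 = ((8 - 1 + 2*6)/(4 + 6))**2 = ((8 - 1 + 12)/10)**2 = ((1/10)*19)**2 = (19/10)**2 = 361/100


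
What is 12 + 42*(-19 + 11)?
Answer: -324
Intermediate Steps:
12 + 42*(-19 + 11) = 12 + 42*(-8) = 12 - 336 = -324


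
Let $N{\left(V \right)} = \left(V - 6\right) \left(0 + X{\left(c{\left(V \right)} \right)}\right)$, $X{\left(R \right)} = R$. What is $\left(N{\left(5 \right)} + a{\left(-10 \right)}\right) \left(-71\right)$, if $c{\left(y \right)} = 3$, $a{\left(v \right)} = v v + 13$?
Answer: $-7810$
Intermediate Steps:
$a{\left(v \right)} = 13 + v^{2}$ ($a{\left(v \right)} = v^{2} + 13 = 13 + v^{2}$)
$N{\left(V \right)} = -18 + 3 V$ ($N{\left(V \right)} = \left(V - 6\right) \left(0 + 3\right) = \left(-6 + V\right) 3 = -18 + 3 V$)
$\left(N{\left(5 \right)} + a{\left(-10 \right)}\right) \left(-71\right) = \left(\left(-18 + 3 \cdot 5\right) + \left(13 + \left(-10\right)^{2}\right)\right) \left(-71\right) = \left(\left(-18 + 15\right) + \left(13 + 100\right)\right) \left(-71\right) = \left(-3 + 113\right) \left(-71\right) = 110 \left(-71\right) = -7810$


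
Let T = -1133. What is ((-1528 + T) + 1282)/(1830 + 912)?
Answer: -1379/2742 ≈ -0.50292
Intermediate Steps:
((-1528 + T) + 1282)/(1830 + 912) = ((-1528 - 1133) + 1282)/(1830 + 912) = (-2661 + 1282)/2742 = -1379*1/2742 = -1379/2742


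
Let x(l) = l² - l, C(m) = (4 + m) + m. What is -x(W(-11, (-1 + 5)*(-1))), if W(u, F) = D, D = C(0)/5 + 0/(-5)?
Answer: 4/25 ≈ 0.16000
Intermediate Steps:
C(m) = 4 + 2*m
D = ⅘ (D = (4 + 2*0)/5 + 0/(-5) = (4 + 0)*(⅕) + 0*(-⅕) = 4*(⅕) + 0 = ⅘ + 0 = ⅘ ≈ 0.80000)
W(u, F) = ⅘
-x(W(-11, (-1 + 5)*(-1))) = -4*(-1 + ⅘)/5 = -4*(-1)/(5*5) = -1*(-4/25) = 4/25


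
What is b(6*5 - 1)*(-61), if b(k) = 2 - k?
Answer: 1647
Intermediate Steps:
b(6*5 - 1)*(-61) = (2 - (6*5 - 1))*(-61) = (2 - (30 - 1))*(-61) = (2 - 1*29)*(-61) = (2 - 29)*(-61) = -27*(-61) = 1647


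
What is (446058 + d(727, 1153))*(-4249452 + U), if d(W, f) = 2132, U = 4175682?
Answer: -33062976300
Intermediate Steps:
(446058 + d(727, 1153))*(-4249452 + U) = (446058 + 2132)*(-4249452 + 4175682) = 448190*(-73770) = -33062976300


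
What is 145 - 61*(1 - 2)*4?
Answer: 389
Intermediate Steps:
145 - 61*(1 - 2)*4 = 145 - (-61)*4 = 145 - 61*(-4) = 145 + 244 = 389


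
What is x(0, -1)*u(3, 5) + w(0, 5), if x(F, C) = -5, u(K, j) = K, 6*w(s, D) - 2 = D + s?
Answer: -83/6 ≈ -13.833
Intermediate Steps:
w(s, D) = ⅓ + D/6 + s/6 (w(s, D) = ⅓ + (D + s)/6 = ⅓ + (D/6 + s/6) = ⅓ + D/6 + s/6)
x(0, -1)*u(3, 5) + w(0, 5) = -5*3 + (⅓ + (⅙)*5 + (⅙)*0) = -15 + (⅓ + ⅚ + 0) = -15 + 7/6 = -83/6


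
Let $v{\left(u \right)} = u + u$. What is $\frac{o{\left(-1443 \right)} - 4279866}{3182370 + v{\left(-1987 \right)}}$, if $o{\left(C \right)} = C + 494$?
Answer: $- \frac{4280815}{3178396} \approx -1.3468$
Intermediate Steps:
$o{\left(C \right)} = 494 + C$
$v{\left(u \right)} = 2 u$
$\frac{o{\left(-1443 \right)} - 4279866}{3182370 + v{\left(-1987 \right)}} = \frac{\left(494 - 1443\right) - 4279866}{3182370 + 2 \left(-1987\right)} = \frac{-949 - 4279866}{3182370 - 3974} = - \frac{4280815}{3178396}$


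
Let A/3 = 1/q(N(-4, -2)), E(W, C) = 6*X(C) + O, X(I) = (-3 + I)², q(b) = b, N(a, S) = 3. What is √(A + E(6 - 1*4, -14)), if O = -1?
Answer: 17*√6 ≈ 41.641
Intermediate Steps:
E(W, C) = -1 + 6*(-3 + C)² (E(W, C) = 6*(-3 + C)² - 1 = -1 + 6*(-3 + C)²)
A = 1 (A = 3/3 = 3*(⅓) = 1)
√(A + E(6 - 1*4, -14)) = √(1 + (-1 + 6*(-3 - 14)²)) = √(1 + (-1 + 6*(-17)²)) = √(1 + (-1 + 6*289)) = √(1 + (-1 + 1734)) = √(1 + 1733) = √1734 = 17*√6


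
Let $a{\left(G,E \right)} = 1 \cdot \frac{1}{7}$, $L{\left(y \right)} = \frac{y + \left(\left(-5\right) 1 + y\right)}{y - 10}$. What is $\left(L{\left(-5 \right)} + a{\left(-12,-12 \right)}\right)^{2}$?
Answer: $\frac{64}{49} \approx 1.3061$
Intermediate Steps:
$L{\left(y \right)} = \frac{-5 + 2 y}{-10 + y}$ ($L{\left(y \right)} = \frac{y + \left(-5 + y\right)}{-10 + y} = \frac{-5 + 2 y}{-10 + y}$)
$a{\left(G,E \right)} = \frac{1}{7}$ ($a{\left(G,E \right)} = 1 \cdot \frac{1}{7} = \frac{1}{7}$)
$\left(L{\left(-5 \right)} + a{\left(-12,-12 \right)}\right)^{2} = \left(\frac{-5 + 2 \left(-5\right)}{-10 - 5} + \frac{1}{7}\right)^{2} = \left(\frac{-5 - 10}{-15} + \frac{1}{7}\right)^{2} = \left(\left(- \frac{1}{15}\right) \left(-15\right) + \frac{1}{7}\right)^{2} = \left(1 + \frac{1}{7}\right)^{2} = \left(\frac{8}{7}\right)^{2} = \frac{64}{49}$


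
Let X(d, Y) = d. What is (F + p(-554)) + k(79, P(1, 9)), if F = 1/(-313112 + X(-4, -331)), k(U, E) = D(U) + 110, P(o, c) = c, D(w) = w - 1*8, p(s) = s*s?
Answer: 96156984251/313116 ≈ 3.0710e+5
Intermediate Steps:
p(s) = s**2
D(w) = -8 + w (D(w) = w - 8 = -8 + w)
k(U, E) = 102 + U (k(U, E) = (-8 + U) + 110 = 102 + U)
F = -1/313116 (F = 1/(-313112 - 4) = 1/(-313116) = -1/313116 ≈ -3.1937e-6)
(F + p(-554)) + k(79, P(1, 9)) = (-1/313116 + (-554)**2) + (102 + 79) = (-1/313116 + 306916) + 181 = 96100310255/313116 + 181 = 96156984251/313116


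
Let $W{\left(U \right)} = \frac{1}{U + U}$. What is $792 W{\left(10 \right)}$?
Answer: $\frac{198}{5} \approx 39.6$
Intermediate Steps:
$W{\left(U \right)} = \frac{1}{2 U}$
$792 W{\left(10 \right)} = 792 \frac{1}{2 \cdot 10} = 792 \cdot \frac{1}{2} \cdot \frac{1}{10} = 792 \cdot \frac{1}{20} = \frac{198}{5}$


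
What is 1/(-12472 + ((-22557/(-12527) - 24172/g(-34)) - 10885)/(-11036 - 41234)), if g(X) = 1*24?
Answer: -3928717740/48998073949591 ≈ -8.0181e-5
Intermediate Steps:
g(X) = 24
1/(-12472 + ((-22557/(-12527) - 24172/g(-34)) - 10885)/(-11036 - 41234)) = 1/(-12472 + ((-22557/(-12527) - 24172/24) - 10885)/(-11036 - 41234)) = 1/(-12472 + ((-22557*(-1/12527) - 24172*1/24) - 10885)/(-52270)) = 1/(-12472 + ((22557/12527 - 6043/6) - 10885)*(-1/52270)) = 1/(-12472 + (-75565319/75162 - 10885)*(-1/52270)) = 1/(-12472 - 893703689/75162*(-1/52270)) = 1/(-12472 + 893703689/3928717740) = 1/(-48998073949591/3928717740) = -3928717740/48998073949591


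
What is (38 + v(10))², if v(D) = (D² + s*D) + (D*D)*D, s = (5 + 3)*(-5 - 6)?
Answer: 66564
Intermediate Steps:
s = -88 (s = 8*(-11) = -88)
v(D) = D² + D³ - 88*D (v(D) = (D² - 88*D) + (D*D)*D = (D² - 88*D) + D²*D = (D² - 88*D) + D³ = D² + D³ - 88*D)
(38 + v(10))² = (38 + 10*(-88 + 10 + 10²))² = (38 + 10*(-88 + 10 + 100))² = (38 + 10*22)² = (38 + 220)² = 258² = 66564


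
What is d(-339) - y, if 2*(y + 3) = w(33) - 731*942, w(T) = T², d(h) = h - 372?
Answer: 686097/2 ≈ 3.4305e+5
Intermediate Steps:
d(h) = -372 + h
y = -687519/2 (y = -3 + (33² - 731*942)/2 = -3 + (1089 - 688602)/2 = -3 + (½)*(-687513) = -3 - 687513/2 = -687519/2 ≈ -3.4376e+5)
d(-339) - y = (-372 - 339) - 1*(-687519/2) = -711 + 687519/2 = 686097/2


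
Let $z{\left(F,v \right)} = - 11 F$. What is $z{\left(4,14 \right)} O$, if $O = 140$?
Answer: $-6160$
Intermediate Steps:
$z{\left(4,14 \right)} O = \left(-11\right) 4 \cdot 140 = \left(-44\right) 140 = -6160$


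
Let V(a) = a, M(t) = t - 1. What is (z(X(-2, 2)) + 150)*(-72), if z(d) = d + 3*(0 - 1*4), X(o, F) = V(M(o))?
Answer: -9720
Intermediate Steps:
M(t) = -1 + t
X(o, F) = -1 + o
z(d) = -12 + d (z(d) = d + 3*(0 - 4) = d + 3*(-4) = d - 12 = -12 + d)
(z(X(-2, 2)) + 150)*(-72) = ((-12 + (-1 - 2)) + 150)*(-72) = ((-12 - 3) + 150)*(-72) = (-15 + 150)*(-72) = 135*(-72) = -9720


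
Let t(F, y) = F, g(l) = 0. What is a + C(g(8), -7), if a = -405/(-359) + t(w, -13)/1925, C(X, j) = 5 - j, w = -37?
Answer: 9059242/691075 ≈ 13.109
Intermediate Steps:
a = 766342/691075 (a = -405/(-359) - 37/1925 = -405*(-1/359) - 37*1/1925 = 405/359 - 37/1925 = 766342/691075 ≈ 1.1089)
a + C(g(8), -7) = 766342/691075 + (5 - 1*(-7)) = 766342/691075 + (5 + 7) = 766342/691075 + 12 = 9059242/691075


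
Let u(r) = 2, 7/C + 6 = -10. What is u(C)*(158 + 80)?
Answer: 476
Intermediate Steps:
C = -7/16 (C = 7/(-6 - 10) = 7/(-16) = 7*(-1/16) = -7/16 ≈ -0.43750)
u(C)*(158 + 80) = 2*(158 + 80) = 2*238 = 476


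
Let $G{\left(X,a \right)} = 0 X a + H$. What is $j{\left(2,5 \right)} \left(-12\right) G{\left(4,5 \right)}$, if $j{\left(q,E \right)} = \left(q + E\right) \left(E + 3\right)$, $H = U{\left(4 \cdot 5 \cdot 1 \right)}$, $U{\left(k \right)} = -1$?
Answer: $672$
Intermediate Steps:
$H = -1$
$G{\left(X,a \right)} = -1$ ($G{\left(X,a \right)} = 0 X a - 1 = 0 a - 1 = 0 - 1 = -1$)
$j{\left(q,E \right)} = \left(3 + E\right) \left(E + q\right)$ ($j{\left(q,E \right)} = \left(E + q\right) \left(3 + E\right) = \left(3 + E\right) \left(E + q\right)$)
$j{\left(2,5 \right)} \left(-12\right) G{\left(4,5 \right)} = \left(5^{2} + 3 \cdot 5 + 3 \cdot 2 + 5 \cdot 2\right) \left(-12\right) \left(-1\right) = \left(25 + 15 + 6 + 10\right) \left(-12\right) \left(-1\right) = 56 \left(-12\right) \left(-1\right) = \left(-672\right) \left(-1\right) = 672$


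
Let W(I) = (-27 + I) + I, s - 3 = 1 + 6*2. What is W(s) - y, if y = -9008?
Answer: 9013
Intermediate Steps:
s = 16 (s = 3 + (1 + 6*2) = 3 + (1 + 12) = 3 + 13 = 16)
W(I) = -27 + 2*I
W(s) - y = (-27 + 2*16) - 1*(-9008) = (-27 + 32) + 9008 = 5 + 9008 = 9013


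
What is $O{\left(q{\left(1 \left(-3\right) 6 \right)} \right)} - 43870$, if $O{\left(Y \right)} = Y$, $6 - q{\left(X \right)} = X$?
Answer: $-43846$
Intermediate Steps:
$q{\left(X \right)} = 6 - X$
$O{\left(q{\left(1 \left(-3\right) 6 \right)} \right)} - 43870 = \left(6 - 1 \left(-3\right) 6\right) - 43870 = \left(6 - \left(-3\right) 6\right) - 43870 = \left(6 - -18\right) - 43870 = \left(6 + 18\right) - 43870 = 24 - 43870 = -43846$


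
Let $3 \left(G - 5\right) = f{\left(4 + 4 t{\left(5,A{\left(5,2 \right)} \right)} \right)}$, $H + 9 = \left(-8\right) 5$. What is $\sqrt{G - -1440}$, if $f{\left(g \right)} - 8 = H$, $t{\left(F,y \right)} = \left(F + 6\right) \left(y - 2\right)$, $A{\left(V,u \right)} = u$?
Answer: $\frac{\sqrt{12882}}{3} \approx 37.833$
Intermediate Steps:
$H = -49$ ($H = -9 - 40 = -49$)
$t{\left(F,y \right)} = \left(-2 + y\right) \left(6 + F\right)$ ($t{\left(F,y \right)} = \left(6 + F\right) \left(-2 + y\right) = \left(-2 + y\right) \left(6 + F\right)$)
$f{\left(g \right)} = -41$ ($f{\left(g \right)} = 8 - 49 = -41$)
$G = - \frac{26}{3}$ ($G = 5 + \frac{1}{3} \left(-41\right) = 5 - \frac{41}{3} = - \frac{26}{3} \approx -8.6667$)
$\sqrt{G - -1440} = \sqrt{- \frac{26}{3} - -1440} = \sqrt{- \frac{26}{3} + 1440} = \sqrt{\frac{4294}{3}} = \frac{\sqrt{12882}}{3}$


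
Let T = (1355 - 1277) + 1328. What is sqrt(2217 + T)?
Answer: sqrt(3623) ≈ 60.191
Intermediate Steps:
T = 1406 (T = 78 + 1328 = 1406)
sqrt(2217 + T) = sqrt(2217 + 1406) = sqrt(3623)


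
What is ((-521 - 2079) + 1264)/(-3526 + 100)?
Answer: 668/1713 ≈ 0.38996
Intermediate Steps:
((-521 - 2079) + 1264)/(-3526 + 100) = (-2600 + 1264)/(-3426) = -1336*(-1/3426) = 668/1713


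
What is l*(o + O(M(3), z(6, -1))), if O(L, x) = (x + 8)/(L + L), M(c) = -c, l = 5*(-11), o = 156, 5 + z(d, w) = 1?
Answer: -25630/3 ≈ -8543.3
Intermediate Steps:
z(d, w) = -4 (z(d, w) = -5 + 1 = -4)
l = -55
O(L, x) = (8 + x)/(2*L) (O(L, x) = (8 + x)/((2*L)) = (8 + x)*(1/(2*L)) = (8 + x)/(2*L))
l*(o + O(M(3), z(6, -1))) = -55*(156 + (8 - 4)/(2*((-1*3)))) = -55*(156 + (1/2)*4/(-3)) = -55*(156 + (1/2)*(-1/3)*4) = -55*(156 - 2/3) = -55*466/3 = -25630/3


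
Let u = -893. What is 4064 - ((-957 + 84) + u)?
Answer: 5830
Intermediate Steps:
4064 - ((-957 + 84) + u) = 4064 - ((-957 + 84) - 893) = 4064 - (-873 - 893) = 4064 - 1*(-1766) = 4064 + 1766 = 5830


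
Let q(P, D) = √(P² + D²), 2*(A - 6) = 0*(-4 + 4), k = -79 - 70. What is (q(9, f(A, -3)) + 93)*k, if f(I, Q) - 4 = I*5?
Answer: -13857 - 149*√1237 ≈ -19097.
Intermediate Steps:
k = -149
A = 6 (A = 6 + (0*(-4 + 4))/2 = 6 + (0*0)/2 = 6 + (½)*0 = 6 + 0 = 6)
f(I, Q) = 4 + 5*I (f(I, Q) = 4 + I*5 = 4 + 5*I)
q(P, D) = √(D² + P²)
(q(9, f(A, -3)) + 93)*k = (√((4 + 5*6)² + 9²) + 93)*(-149) = (√((4 + 30)² + 81) + 93)*(-149) = (√(34² + 81) + 93)*(-149) = (√(1156 + 81) + 93)*(-149) = (√1237 + 93)*(-149) = (93 + √1237)*(-149) = -13857 - 149*√1237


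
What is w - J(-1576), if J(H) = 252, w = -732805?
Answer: -733057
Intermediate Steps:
w - J(-1576) = -732805 - 1*252 = -732805 - 252 = -733057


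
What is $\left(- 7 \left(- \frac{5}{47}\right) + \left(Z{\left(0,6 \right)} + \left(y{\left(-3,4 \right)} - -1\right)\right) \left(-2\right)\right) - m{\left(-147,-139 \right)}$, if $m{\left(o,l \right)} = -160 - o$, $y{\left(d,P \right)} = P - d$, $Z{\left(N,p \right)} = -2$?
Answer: $\frac{82}{47} \approx 1.7447$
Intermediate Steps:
$\left(- 7 \left(- \frac{5}{47}\right) + \left(Z{\left(0,6 \right)} + \left(y{\left(-3,4 \right)} - -1\right)\right) \left(-2\right)\right) - m{\left(-147,-139 \right)} = \left(- 7 \left(- \frac{5}{47}\right) + \left(-2 + \left(\left(4 - -3\right) - -1\right)\right) \left(-2\right)\right) - \left(-160 - -147\right) = \left(- 7 \left(\left(-5\right) \frac{1}{47}\right) + \left(-2 + \left(\left(4 + 3\right) + 1\right)\right) \left(-2\right)\right) - \left(-160 + 147\right) = \left(\left(-7\right) \left(- \frac{5}{47}\right) + \left(-2 + \left(7 + 1\right)\right) \left(-2\right)\right) - -13 = \left(\frac{35}{47} + \left(-2 + 8\right) \left(-2\right)\right) + 13 = \left(\frac{35}{47} + 6 \left(-2\right)\right) + 13 = \left(\frac{35}{47} - 12\right) + 13 = - \frac{529}{47} + 13 = \frac{82}{47}$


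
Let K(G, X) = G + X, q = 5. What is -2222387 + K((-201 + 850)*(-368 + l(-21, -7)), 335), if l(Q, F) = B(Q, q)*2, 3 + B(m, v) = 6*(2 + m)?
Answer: -2612750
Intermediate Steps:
B(m, v) = 9 + 6*m (B(m, v) = -3 + 6*(2 + m) = -3 + (12 + 6*m) = 9 + 6*m)
l(Q, F) = 18 + 12*Q (l(Q, F) = (9 + 6*Q)*2 = 18 + 12*Q)
-2222387 + K((-201 + 850)*(-368 + l(-21, -7)), 335) = -2222387 + ((-201 + 850)*(-368 + (18 + 12*(-21))) + 335) = -2222387 + (649*(-368 + (18 - 252)) + 335) = -2222387 + (649*(-368 - 234) + 335) = -2222387 + (649*(-602) + 335) = -2222387 + (-390698 + 335) = -2222387 - 390363 = -2612750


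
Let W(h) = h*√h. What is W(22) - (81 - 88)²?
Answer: -49 + 22*√22 ≈ 54.189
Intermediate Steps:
W(h) = h^(3/2)
W(22) - (81 - 88)² = 22^(3/2) - (81 - 88)² = 22*√22 - 1*(-7)² = 22*√22 - 1*49 = 22*√22 - 49 = -49 + 22*√22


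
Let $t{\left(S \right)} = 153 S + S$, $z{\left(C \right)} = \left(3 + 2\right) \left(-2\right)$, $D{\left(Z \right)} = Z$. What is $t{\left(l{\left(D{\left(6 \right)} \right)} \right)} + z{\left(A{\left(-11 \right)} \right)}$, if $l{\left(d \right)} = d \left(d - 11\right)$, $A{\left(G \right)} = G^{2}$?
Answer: $-4630$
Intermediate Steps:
$z{\left(C \right)} = -10$ ($z{\left(C \right)} = 5 \left(-2\right) = -10$)
$l{\left(d \right)} = d \left(-11 + d\right)$
$t{\left(S \right)} = 154 S$
$t{\left(l{\left(D{\left(6 \right)} \right)} \right)} + z{\left(A{\left(-11 \right)} \right)} = 154 \cdot 6 \left(-11 + 6\right) - 10 = 154 \cdot 6 \left(-5\right) - 10 = 154 \left(-30\right) - 10 = -4620 - 10 = -4630$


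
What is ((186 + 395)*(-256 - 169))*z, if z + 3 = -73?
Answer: 18766300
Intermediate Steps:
z = -76 (z = -3 - 73 = -76)
((186 + 395)*(-256 - 169))*z = ((186 + 395)*(-256 - 169))*(-76) = (581*(-425))*(-76) = -246925*(-76) = 18766300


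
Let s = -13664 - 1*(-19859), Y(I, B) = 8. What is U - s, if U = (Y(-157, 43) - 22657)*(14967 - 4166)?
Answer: -244638044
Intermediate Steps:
s = 6195 (s = -13664 + 19859 = 6195)
U = -244631849 (U = (8 - 22657)*(14967 - 4166) = -22649*10801 = -244631849)
U - s = -244631849 - 1*6195 = -244631849 - 6195 = -244638044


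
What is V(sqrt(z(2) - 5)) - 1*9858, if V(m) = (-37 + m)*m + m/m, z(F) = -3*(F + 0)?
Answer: -9868 - 37*I*sqrt(11) ≈ -9868.0 - 122.72*I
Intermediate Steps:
z(F) = -3*F
V(m) = 1 + m*(-37 + m) (V(m) = m*(-37 + m) + 1 = 1 + m*(-37 + m))
V(sqrt(z(2) - 5)) - 1*9858 = (1 + (sqrt(-3*2 - 5))**2 - 37*sqrt(-3*2 - 5)) - 1*9858 = (1 + (sqrt(-6 - 5))**2 - 37*sqrt(-6 - 5)) - 9858 = (1 + (sqrt(-11))**2 - 37*I*sqrt(11)) - 9858 = (1 + (I*sqrt(11))**2 - 37*I*sqrt(11)) - 9858 = (1 - 11 - 37*I*sqrt(11)) - 9858 = (-10 - 37*I*sqrt(11)) - 9858 = -9868 - 37*I*sqrt(11)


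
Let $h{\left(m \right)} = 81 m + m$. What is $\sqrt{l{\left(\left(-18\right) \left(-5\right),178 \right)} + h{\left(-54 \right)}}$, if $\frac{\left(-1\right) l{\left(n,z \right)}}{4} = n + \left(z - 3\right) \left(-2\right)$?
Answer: $22 i \sqrt{7} \approx 58.207 i$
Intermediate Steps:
$h{\left(m \right)} = 82 m$
$l{\left(n,z \right)} = -24 - 4 n + 8 z$ ($l{\left(n,z \right)} = - 4 \left(n + \left(z - 3\right) \left(-2\right)\right) = - 4 \left(n + \left(-3 + z\right) \left(-2\right)\right) = - 4 \left(n - \left(-6 + 2 z\right)\right) = - 4 \left(6 + n - 2 z\right) = -24 - 4 n + 8 z$)
$\sqrt{l{\left(\left(-18\right) \left(-5\right),178 \right)} + h{\left(-54 \right)}} = \sqrt{\left(-24 - 4 \left(\left(-18\right) \left(-5\right)\right) + 8 \cdot 178\right) + 82 \left(-54\right)} = \sqrt{\left(-24 - 360 + 1424\right) - 4428} = \sqrt{1040 - 4428} = \sqrt{-3388} = 22 i \sqrt{7}$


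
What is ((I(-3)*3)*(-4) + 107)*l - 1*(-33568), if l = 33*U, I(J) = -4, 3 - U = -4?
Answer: 69373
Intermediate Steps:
U = 7 (U = 3 - 1*(-4) = 3 + 4 = 7)
l = 231 (l = 33*7 = 231)
((I(-3)*3)*(-4) + 107)*l - 1*(-33568) = (-4*3*(-4) + 107)*231 - 1*(-33568) = (-12*(-4) + 107)*231 + 33568 = (48 + 107)*231 + 33568 = 155*231 + 33568 = 35805 + 33568 = 69373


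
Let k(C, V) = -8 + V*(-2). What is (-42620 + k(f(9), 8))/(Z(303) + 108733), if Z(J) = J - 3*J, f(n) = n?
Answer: -42644/108127 ≈ -0.39439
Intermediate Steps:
Z(J) = -2*J
k(C, V) = -8 - 2*V
(-42620 + k(f(9), 8))/(Z(303) + 108733) = (-42620 + (-8 - 2*8))/(-2*303 + 108733) = (-42620 + (-8 - 16))/(-606 + 108733) = (-42620 - 24)/108127 = -42644*1/108127 = -42644/108127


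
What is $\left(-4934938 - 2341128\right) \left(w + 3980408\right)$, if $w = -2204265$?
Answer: $-12923333693438$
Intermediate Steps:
$\left(-4934938 - 2341128\right) \left(w + 3980408\right) = \left(-4934938 - 2341128\right) \left(-2204265 + 3980408\right) = \left(-7276066\right) 1776143 = -12923333693438$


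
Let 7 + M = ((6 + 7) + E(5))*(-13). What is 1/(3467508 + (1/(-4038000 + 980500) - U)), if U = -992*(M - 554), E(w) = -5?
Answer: 3057500/8584934109999 ≈ 3.5615e-7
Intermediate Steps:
M = -111 (M = -7 + ((6 + 7) - 5)*(-13) = -7 + (13 - 5)*(-13) = -7 + 8*(-13) = -7 - 104 = -111)
U = 659680 (U = -992*(-111 - 554) = -992*(-665) = 659680)
1/(3467508 + (1/(-4038000 + 980500) - U)) = 1/(3467508 + (1/(-4038000 + 980500) - 1*659680)) = 1/(3467508 + (1/(-3057500) - 659680)) = 1/(3467508 + (-1/3057500 - 659680)) = 1/(3467508 - 2016971600001/3057500) = 1/(8584934109999/3057500) = 3057500/8584934109999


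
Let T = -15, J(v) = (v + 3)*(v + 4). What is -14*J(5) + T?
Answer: -1023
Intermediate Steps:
J(v) = (3 + v)*(4 + v)
-14*J(5) + T = -14*(12 + 5**2 + 7*5) - 15 = -14*(12 + 25 + 35) - 15 = -14*72 - 15 = -1008 - 15 = -1023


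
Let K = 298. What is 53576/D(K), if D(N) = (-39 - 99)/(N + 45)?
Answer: -9188284/69 ≈ -1.3316e+5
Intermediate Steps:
D(N) = -138/(45 + N)
53576/D(K) = 53576/((-138/(45 + 298))) = 53576/((-138/343)) = 53576/((-138*1/343)) = 53576/(-138/343) = 53576*(-343/138) = -9188284/69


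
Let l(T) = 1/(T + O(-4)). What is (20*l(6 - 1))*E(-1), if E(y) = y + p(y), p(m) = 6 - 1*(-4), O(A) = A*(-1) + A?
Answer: 36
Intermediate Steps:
O(A) = 0 (O(A) = -A + A = 0)
l(T) = 1/T (l(T) = 1/(T + 0) = 1/T)
p(m) = 10 (p(m) = 6 + 4 = 10)
E(y) = 10 + y (E(y) = y + 10 = 10 + y)
(20*l(6 - 1))*E(-1) = (20/(6 - 1))*(10 - 1) = (20/5)*9 = (20*(⅕))*9 = 4*9 = 36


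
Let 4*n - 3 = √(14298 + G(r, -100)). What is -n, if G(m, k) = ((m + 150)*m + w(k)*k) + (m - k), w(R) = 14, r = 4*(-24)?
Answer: -¾ - √7718/4 ≈ -22.713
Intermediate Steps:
r = -96
G(m, k) = m + 13*k + m*(150 + m) (G(m, k) = ((m + 150)*m + 14*k) + (m - k) = ((150 + m)*m + 14*k) + (m - k) = (m*(150 + m) + 14*k) + (m - k) = (14*k + m*(150 + m)) + (m - k) = m + 13*k + m*(150 + m))
n = ¾ + √7718/4 (n = ¾ + √(14298 + ((-96)² + 13*(-100) + 151*(-96)))/4 = ¾ + √(14298 + (9216 - 1300 - 14496))/4 = ¾ + √(14298 - 6580)/4 = ¾ + √7718/4 ≈ 22.713)
-n = -(¾ + √7718/4) = -¾ - √7718/4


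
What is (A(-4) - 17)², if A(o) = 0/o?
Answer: 289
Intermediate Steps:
A(o) = 0
(A(-4) - 17)² = (0 - 17)² = (-17)² = 289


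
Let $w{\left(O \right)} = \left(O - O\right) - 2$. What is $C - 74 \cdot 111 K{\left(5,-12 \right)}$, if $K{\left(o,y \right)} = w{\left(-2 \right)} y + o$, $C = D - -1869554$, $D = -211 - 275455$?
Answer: $1355682$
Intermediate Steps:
$D = -275666$ ($D = -211 - 275455 = -275666$)
$C = 1593888$ ($C = -275666 - -1869554 = -275666 + 1869554 = 1593888$)
$w{\left(O \right)} = -2$ ($w{\left(O \right)} = 0 - 2 = -2$)
$K{\left(o,y \right)} = o - 2 y$ ($K{\left(o,y \right)} = - 2 y + o = o - 2 y$)
$C - 74 \cdot 111 K{\left(5,-12 \right)} = 1593888 - 74 \cdot 111 \left(5 - -24\right) = 1593888 - 8214 \left(5 + 24\right) = 1593888 - 8214 \cdot 29 = 1593888 - 238206 = 1355682$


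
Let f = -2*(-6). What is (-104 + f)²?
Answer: 8464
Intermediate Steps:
f = 12
(-104 + f)² = (-104 + 12)² = (-92)² = 8464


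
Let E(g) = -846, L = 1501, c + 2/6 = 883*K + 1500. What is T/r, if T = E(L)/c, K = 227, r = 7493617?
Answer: -1269/2269899019087 ≈ -5.5906e-10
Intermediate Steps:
c = 605822/3 (c = -⅓ + (883*227 + 1500) = -⅓ + (200441 + 1500) = -⅓ + 201941 = 605822/3 ≈ 2.0194e+5)
T = -1269/302911 (T = -846/605822/3 = -846*3/605822 = -1269/302911 ≈ -0.0041893)
T/r = -1269/302911/7493617 = -1269/302911*1/7493617 = -1269/2269899019087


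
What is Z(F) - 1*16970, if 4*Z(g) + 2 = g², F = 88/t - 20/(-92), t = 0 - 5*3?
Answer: -8075856449/476100 ≈ -16963.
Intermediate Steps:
t = -15 (t = 0 - 15 = -15)
F = -1949/345 (F = 88/(-15) - 20/(-92) = 88*(-1/15) - 20*(-1/92) = -88/15 + 5/23 = -1949/345 ≈ -5.6493)
Z(g) = -½ + g²/4
Z(F) - 1*16970 = (-½ + (-1949/345)²/4) - 1*16970 = (-½ + (¼)*(3798601/119025)) - 16970 = (-½ + 3798601/476100) - 16970 = 3560551/476100 - 16970 = -8075856449/476100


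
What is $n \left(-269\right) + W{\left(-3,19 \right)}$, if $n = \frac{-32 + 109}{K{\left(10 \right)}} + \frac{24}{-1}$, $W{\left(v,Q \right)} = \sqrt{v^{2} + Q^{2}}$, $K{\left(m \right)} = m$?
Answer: $\frac{43847}{10} + \sqrt{370} \approx 4403.9$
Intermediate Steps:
$W{\left(v,Q \right)} = \sqrt{Q^{2} + v^{2}}$
$n = - \frac{163}{10}$ ($n = \frac{-32 + 109}{10} + \frac{24}{-1} = 77 \cdot \frac{1}{10} + 24 \left(-1\right) = \frac{77}{10} - 24 = - \frac{163}{10} \approx -16.3$)
$n \left(-269\right) + W{\left(-3,19 \right)} = \left(- \frac{163}{10}\right) \left(-269\right) + \sqrt{19^{2} + \left(-3\right)^{2}} = \frac{43847}{10} + \sqrt{361 + 9} = \frac{43847}{10} + \sqrt{370}$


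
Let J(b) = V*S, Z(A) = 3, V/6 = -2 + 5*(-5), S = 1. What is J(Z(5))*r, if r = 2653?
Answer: -429786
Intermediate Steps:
V = -162 (V = 6*(-2 + 5*(-5)) = 6*(-2 - 25) = 6*(-27) = -162)
J(b) = -162 (J(b) = -162*1 = -162)
J(Z(5))*r = -162*2653 = -429786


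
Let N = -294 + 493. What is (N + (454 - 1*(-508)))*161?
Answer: 186921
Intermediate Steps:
N = 199
(N + (454 - 1*(-508)))*161 = (199 + (454 - 1*(-508)))*161 = (199 + (454 + 508))*161 = (199 + 962)*161 = 1161*161 = 186921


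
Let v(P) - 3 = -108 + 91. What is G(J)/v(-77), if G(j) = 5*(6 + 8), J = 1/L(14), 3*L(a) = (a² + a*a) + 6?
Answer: -5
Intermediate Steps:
L(a) = 2 + 2*a²/3 (L(a) = ((a² + a*a) + 6)/3 = ((a² + a²) + 6)/3 = (2*a² + 6)/3 = (6 + 2*a²)/3 = 2 + 2*a²/3)
v(P) = -14 (v(P) = 3 + (-108 + 91) = 3 - 17 = -14)
J = 3/398 (J = 1/(2 + (⅔)*14²) = 1/(2 + (⅔)*196) = 1/(2 + 392/3) = 1/(398/3) = 3/398 ≈ 0.0075377)
G(j) = 70 (G(j) = 5*14 = 70)
G(J)/v(-77) = 70/(-14) = 70*(-1/14) = -5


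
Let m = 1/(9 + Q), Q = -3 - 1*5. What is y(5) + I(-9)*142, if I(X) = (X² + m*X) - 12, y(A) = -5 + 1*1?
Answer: 8516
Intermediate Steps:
Q = -8 (Q = -3 - 5 = -8)
y(A) = -4 (y(A) = -5 + 1 = -4)
m = 1 (m = 1/(9 - 8) = 1/1 = 1)
I(X) = -12 + X + X² (I(X) = (X² + 1*X) - 12 = (X² + X) - 12 = (X + X²) - 12 = -12 + X + X²)
y(5) + I(-9)*142 = -4 + (-12 - 9 + (-9)²)*142 = -4 + (-12 - 9 + 81)*142 = -4 + 60*142 = -4 + 8520 = 8516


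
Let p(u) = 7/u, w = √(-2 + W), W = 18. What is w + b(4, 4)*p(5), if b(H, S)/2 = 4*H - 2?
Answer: 216/5 ≈ 43.200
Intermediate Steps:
b(H, S) = -4 + 8*H (b(H, S) = 2*(4*H - 2) = 2*(-2 + 4*H) = -4 + 8*H)
w = 4 (w = √(-2 + 18) = √16 = 4)
w + b(4, 4)*p(5) = 4 + (-4 + 8*4)*(7/5) = 4 + (-4 + 32)*(7*(⅕)) = 4 + 28*(7/5) = 4 + 196/5 = 216/5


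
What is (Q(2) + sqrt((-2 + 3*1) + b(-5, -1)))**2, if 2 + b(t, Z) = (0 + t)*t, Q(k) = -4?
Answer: 40 - 16*sqrt(6) ≈ 0.80816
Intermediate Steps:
b(t, Z) = -2 + t**2 (b(t, Z) = -2 + (0 + t)*t = -2 + t*t = -2 + t**2)
(Q(2) + sqrt((-2 + 3*1) + b(-5, -1)))**2 = (-4 + sqrt((-2 + 3*1) + (-2 + (-5)**2)))**2 = (-4 + sqrt((-2 + 3) + (-2 + 25)))**2 = (-4 + sqrt(1 + 23))**2 = (-4 + sqrt(24))**2 = (-4 + 2*sqrt(6))**2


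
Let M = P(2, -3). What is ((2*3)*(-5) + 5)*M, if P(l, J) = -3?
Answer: 75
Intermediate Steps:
M = -3
((2*3)*(-5) + 5)*M = ((2*3)*(-5) + 5)*(-3) = (6*(-5) + 5)*(-3) = (-30 + 5)*(-3) = -25*(-3) = 75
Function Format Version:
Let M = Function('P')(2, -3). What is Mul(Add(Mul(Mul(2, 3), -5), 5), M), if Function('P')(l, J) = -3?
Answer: 75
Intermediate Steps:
M = -3
Mul(Add(Mul(Mul(2, 3), -5), 5), M) = Mul(Add(Mul(Mul(2, 3), -5), 5), -3) = Mul(Add(Mul(6, -5), 5), -3) = Mul(Add(-30, 5), -3) = Mul(-25, -3) = 75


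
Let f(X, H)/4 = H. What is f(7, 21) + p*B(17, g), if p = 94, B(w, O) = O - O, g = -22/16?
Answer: 84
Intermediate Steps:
g = -11/8 (g = -22*1/16 = -11/8 ≈ -1.3750)
B(w, O) = 0
f(X, H) = 4*H
f(7, 21) + p*B(17, g) = 4*21 + 94*0 = 84 + 0 = 84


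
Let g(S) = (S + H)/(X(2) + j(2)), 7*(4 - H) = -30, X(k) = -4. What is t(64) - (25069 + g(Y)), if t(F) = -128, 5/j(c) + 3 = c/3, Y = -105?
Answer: -1084148/43 ≈ -25213.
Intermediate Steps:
H = 58/7 (H = 4 - ⅐*(-30) = 4 + 30/7 = 58/7 ≈ 8.2857)
j(c) = 5/(-3 + c/3)
g(S) = -58/43 - 7*S/43 (g(S) = (S + 58/7)/(-4 + 15/(-9 + 2)) = (58/7 + S)/(-4 + 15/(-7)) = (58/7 + S)/(-4 + 15*(-⅐)) = (58/7 + S)/(-4 - 15/7) = (58/7 + S)/(-43/7) = (58/7 + S)*(-7/43) = -58/43 - 7*S/43)
t(64) - (25069 + g(Y)) = -128 - (25069 + (-58/43 - 7/43*(-105))) = -128 - (25069 + (-58/43 + 735/43)) = -128 - (25069 + 677/43) = -128 - 1*1078644/43 = -128 - 1078644/43 = -1084148/43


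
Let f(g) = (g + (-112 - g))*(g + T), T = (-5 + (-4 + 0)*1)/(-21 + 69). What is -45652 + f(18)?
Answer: -47647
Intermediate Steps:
T = -3/16 (T = (-5 - 4*1)/48 = (-5 - 4)*(1/48) = -9*1/48 = -3/16 ≈ -0.18750)
f(g) = 21 - 112*g (f(g) = (g + (-112 - g))*(g - 3/16) = -112*(-3/16 + g) = 21 - 112*g)
-45652 + f(18) = -45652 + (21 - 112*18) = -45652 + (21 - 2016) = -45652 - 1995 = -47647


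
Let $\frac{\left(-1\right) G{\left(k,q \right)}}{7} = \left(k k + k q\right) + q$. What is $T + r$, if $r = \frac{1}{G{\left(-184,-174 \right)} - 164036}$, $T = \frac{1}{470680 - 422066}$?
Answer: $\frac{143827}{7582836027} \approx 1.8967 \cdot 10^{-5}$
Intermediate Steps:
$G{\left(k,q \right)} = - 7 q - 7 k^{2} - 7 k q$ ($G{\left(k,q \right)} = - 7 \left(\left(k k + k q\right) + q\right) = - 7 \left(\left(k^{2} + k q\right) + q\right) = - 7 \left(q + k^{2} + k q\right) = - 7 q - 7 k^{2} - 7 k q$)
$T = \frac{1}{48614} \approx 2.057 \cdot 10^{-5}$
$r = - \frac{1}{623922}$ ($r = \frac{1}{\left(\left(-7\right) \left(-174\right) - 7 \left(-184\right)^{2} - \left(-1288\right) \left(-174\right)\right) - 164036} = \frac{1}{\left(1218 - 236992 - 224112\right) - 164036} = \frac{1}{-459886 - 164036} = \frac{1}{-623922} = - \frac{1}{623922} \approx -1.6028 \cdot 10^{-6}$)
$T + r = \frac{1}{48614} - \frac{1}{623922} = \frac{143827}{7582836027}$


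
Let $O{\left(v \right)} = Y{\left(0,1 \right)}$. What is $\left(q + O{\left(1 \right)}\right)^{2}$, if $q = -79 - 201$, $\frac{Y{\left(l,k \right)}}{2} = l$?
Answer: $78400$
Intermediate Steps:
$Y{\left(l,k \right)} = 2 l$
$q = -280$ ($q = -79 - 201 = -280$)
$O{\left(v \right)} = 0$ ($O{\left(v \right)} = 2 \cdot 0 = 0$)
$\left(q + O{\left(1 \right)}\right)^{2} = \left(-280 + 0\right)^{2} = \left(-280\right)^{2} = 78400$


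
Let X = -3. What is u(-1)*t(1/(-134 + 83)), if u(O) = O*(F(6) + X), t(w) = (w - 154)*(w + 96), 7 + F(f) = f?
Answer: -153800900/2601 ≈ -59131.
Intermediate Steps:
F(f) = -7 + f
t(w) = (-154 + w)*(96 + w)
u(O) = -4*O (u(O) = O*((-7 + 6) - 3) = O*(-1 - 3) = O*(-4) = -4*O)
u(-1)*t(1/(-134 + 83)) = (-4*(-1))*(-14784 + (1/(-134 + 83))**2 - 58/(-134 + 83)) = 4*(-14784 + (1/(-51))**2 - 58/(-51)) = 4*(-14784 + (-1/51)**2 - 58*(-1/51)) = 4*(-14784 + 1/2601 + 58/51) = 4*(-38450225/2601) = -153800900/2601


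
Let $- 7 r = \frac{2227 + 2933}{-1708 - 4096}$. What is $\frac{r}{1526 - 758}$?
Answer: $\frac{215}{1300096} \approx 0.00016537$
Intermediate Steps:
$r = \frac{1290}{10157}$ ($r = - \frac{\left(2227 + 2933\right) \frac{1}{-1708 - 4096}}{7} = - \frac{5160 \frac{1}{-5804}}{7} = - \frac{5160 \left(- \frac{1}{5804}\right)}{7} = \left(- \frac{1}{7}\right) \left(- \frac{1290}{1451}\right) = \frac{1290}{10157} \approx 0.12701$)
$\frac{r}{1526 - 758} = \frac{1290}{10157 \left(1526 - 758\right)} = \frac{1290}{10157 \cdot 768} = \frac{1290}{10157} \cdot \frac{1}{768} = \frac{215}{1300096}$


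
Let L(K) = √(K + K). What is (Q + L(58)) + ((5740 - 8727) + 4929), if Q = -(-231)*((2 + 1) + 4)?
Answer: 3559 + 2*√29 ≈ 3569.8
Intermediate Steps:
L(K) = √2*√K (L(K) = √(2*K) = √2*√K)
Q = 1617 (Q = -(-231)*(3 + 4) = -(-231)*7 = -231*(-7) = 1617)
(Q + L(58)) + ((5740 - 8727) + 4929) = (1617 + √2*√58) + ((5740 - 8727) + 4929) = (1617 + 2*√29) + (-2987 + 4929) = (1617 + 2*√29) + 1942 = 3559 + 2*√29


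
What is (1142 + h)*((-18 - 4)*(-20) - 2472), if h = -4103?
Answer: 6016752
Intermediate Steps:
(1142 + h)*((-18 - 4)*(-20) - 2472) = (1142 - 4103)*((-18 - 4)*(-20) - 2472) = -2961*(-22*(-20) - 2472) = -2961*(440 - 2472) = -2961*(-2032) = 6016752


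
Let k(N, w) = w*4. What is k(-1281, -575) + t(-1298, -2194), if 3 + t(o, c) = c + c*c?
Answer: 4809139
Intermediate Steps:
k(N, w) = 4*w
t(o, c) = -3 + c + c² (t(o, c) = -3 + (c + c*c) = -3 + (c + c²) = -3 + c + c²)
k(-1281, -575) + t(-1298, -2194) = 4*(-575) + (-3 - 2194 + (-2194)²) = -2300 + (-3 - 2194 + 4813636) = -2300 + 4811439 = 4809139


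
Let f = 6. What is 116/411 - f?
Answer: -2350/411 ≈ -5.7178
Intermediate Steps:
116/411 - f = 116/411 - 1*6 = 116*(1/411) - 6 = 116/411 - 6 = -2350/411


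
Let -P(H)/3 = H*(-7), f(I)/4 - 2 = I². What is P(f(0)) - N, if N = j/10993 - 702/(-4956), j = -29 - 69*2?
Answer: 1524328385/9080218 ≈ 167.87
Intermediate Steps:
f(I) = 8 + 4*I²
P(H) = 21*H (P(H) = -3*H*(-7) = -(-21)*H = 21*H)
j = -167 (j = -29 - 138 = -167)
N = 1148239/9080218 (N = -167/10993 - 702/(-4956) = -167*1/10993 - 702*(-1/4956) = -167/10993 + 117/826 = 1148239/9080218 ≈ 0.12646)
P(f(0)) - N = 21*(8 + 4*0²) - 1*1148239/9080218 = 21*(8 + 4*0) - 1148239/9080218 = 21*(8 + 0) - 1148239/9080218 = 21*8 - 1148239/9080218 = 168 - 1148239/9080218 = 1524328385/9080218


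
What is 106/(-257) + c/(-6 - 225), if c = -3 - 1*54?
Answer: -3279/19789 ≈ -0.16570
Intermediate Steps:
c = -57 (c = -3 - 54 = -57)
106/(-257) + c/(-6 - 225) = 106/(-257) - 57/(-6 - 225) = 106*(-1/257) - 57/(-231) = -106/257 - 57*(-1/231) = -106/257 + 19/77 = -3279/19789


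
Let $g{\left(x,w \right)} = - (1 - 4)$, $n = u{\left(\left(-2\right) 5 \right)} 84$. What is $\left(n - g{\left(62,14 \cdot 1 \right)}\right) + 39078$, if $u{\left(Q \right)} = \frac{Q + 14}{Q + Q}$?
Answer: $\frac{195291}{5} \approx 39058.0$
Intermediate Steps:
$u{\left(Q \right)} = \frac{14 + Q}{2 Q}$
$n = - \frac{84}{5}$ ($n = \frac{14 - 10}{2 \left(\left(-2\right) 5\right)} 84 = \frac{14 - 10}{2 \left(-10\right)} 84 = \frac{1}{2} \left(- \frac{1}{10}\right) 4 \cdot 84 = \left(- \frac{1}{5}\right) 84 = - \frac{84}{5} \approx -16.8$)
$g{\left(x,w \right)} = 3$ ($g{\left(x,w \right)} = \left(-1\right) \left(-3\right) = 3$)
$\left(n - g{\left(62,14 \cdot 1 \right)}\right) + 39078 = \left(- \frac{84}{5} - 3\right) + 39078 = - \frac{99}{5} + 39078 = \frac{195291}{5}$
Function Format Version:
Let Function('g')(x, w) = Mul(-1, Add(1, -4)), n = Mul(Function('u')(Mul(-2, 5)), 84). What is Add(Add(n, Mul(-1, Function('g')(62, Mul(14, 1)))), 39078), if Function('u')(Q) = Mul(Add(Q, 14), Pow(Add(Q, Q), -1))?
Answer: Rational(195291, 5) ≈ 39058.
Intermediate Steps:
Function('u')(Q) = Mul(Rational(1, 2), Pow(Q, -1), Add(14, Q)) (Function('u')(Q) = Mul(Add(14, Q), Pow(Mul(2, Q), -1)) = Mul(Add(14, Q), Mul(Rational(1, 2), Pow(Q, -1))) = Mul(Rational(1, 2), Pow(Q, -1), Add(14, Q)))
n = Rational(-84, 5) (n = Mul(Mul(Rational(1, 2), Pow(Mul(-2, 5), -1), Add(14, Mul(-2, 5))), 84) = Mul(Mul(Rational(1, 2), Pow(-10, -1), Add(14, -10)), 84) = Mul(Mul(Rational(1, 2), Rational(-1, 10), 4), 84) = Mul(Rational(-1, 5), 84) = Rational(-84, 5) ≈ -16.800)
Function('g')(x, w) = 3 (Function('g')(x, w) = Mul(-1, -3) = 3)
Add(Add(n, Mul(-1, Function('g')(62, Mul(14, 1)))), 39078) = Add(Add(Rational(-84, 5), Mul(-1, 3)), 39078) = Add(Add(Rational(-84, 5), -3), 39078) = Add(Rational(-99, 5), 39078) = Rational(195291, 5)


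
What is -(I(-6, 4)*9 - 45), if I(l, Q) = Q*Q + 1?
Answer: -108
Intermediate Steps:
I(l, Q) = 1 + Q**2 (I(l, Q) = Q**2 + 1 = 1 + Q**2)
-(I(-6, 4)*9 - 45) = -((1 + 4**2)*9 - 45) = -((1 + 16)*9 - 45) = -(17*9 - 45) = -(153 - 45) = -1*108 = -108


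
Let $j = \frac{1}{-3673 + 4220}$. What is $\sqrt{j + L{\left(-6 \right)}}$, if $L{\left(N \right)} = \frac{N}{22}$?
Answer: $\frac{i \sqrt{9807710}}{6017} \approx 0.52048 i$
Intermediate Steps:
$L{\left(N \right)} = \frac{N}{22}$ ($L{\left(N \right)} = N \frac{1}{22} = \frac{N}{22}$)
$j = \frac{1}{547} \approx 0.0018282$
$\sqrt{j + L{\left(-6 \right)}} = \sqrt{\frac{1}{547} + \frac{1}{22} \left(-6\right)} = \sqrt{\frac{1}{547} - \frac{3}{11}} = \sqrt{- \frac{1630}{6017}} = \frac{i \sqrt{9807710}}{6017}$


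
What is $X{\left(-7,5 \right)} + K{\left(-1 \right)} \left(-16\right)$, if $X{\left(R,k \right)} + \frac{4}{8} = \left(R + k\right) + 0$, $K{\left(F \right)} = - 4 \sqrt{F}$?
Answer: $- \frac{5}{2} + 64 i \approx -2.5 + 64.0 i$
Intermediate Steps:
$X{\left(R,k \right)} = - \frac{1}{2} + R + k$ ($X{\left(R,k \right)} = - \frac{1}{2} + \left(\left(R + k\right) + 0\right) = - \frac{1}{2} + \left(R + k\right) = - \frac{1}{2} + R + k$)
$X{\left(-7,5 \right)} + K{\left(-1 \right)} \left(-16\right) = \left(- \frac{1}{2} - 7 + 5\right) + - 4 \sqrt{-1} \left(-16\right) = - \frac{5}{2} + - 4 i \left(-16\right) = - \frac{5}{2} + 64 i$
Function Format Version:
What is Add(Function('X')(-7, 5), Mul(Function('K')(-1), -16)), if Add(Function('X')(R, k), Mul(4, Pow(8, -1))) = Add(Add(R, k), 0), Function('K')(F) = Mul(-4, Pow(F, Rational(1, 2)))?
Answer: Add(Rational(-5, 2), Mul(64, I)) ≈ Add(-2.5000, Mul(64.000, I))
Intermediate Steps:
Function('X')(R, k) = Add(Rational(-1, 2), R, k) (Function('X')(R, k) = Add(Rational(-1, 2), Add(Add(R, k), 0)) = Add(Rational(-1, 2), Add(R, k)) = Add(Rational(-1, 2), R, k))
Add(Function('X')(-7, 5), Mul(Function('K')(-1), -16)) = Add(Add(Rational(-1, 2), -7, 5), Mul(Mul(-4, Pow(-1, Rational(1, 2))), -16)) = Add(Rational(-5, 2), Mul(Mul(-4, I), -16)) = Add(Rational(-5, 2), Mul(64, I))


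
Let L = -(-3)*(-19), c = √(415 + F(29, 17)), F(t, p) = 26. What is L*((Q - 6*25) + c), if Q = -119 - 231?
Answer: 27303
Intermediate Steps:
c = 21 (c = √(415 + 26) = √441 = 21)
Q = -350
L = -57 (L = -3*19 = -57)
L*((Q - 6*25) + c) = -57*((-350 - 6*25) + 21) = -57*((-350 - 150) + 21) = -57*(-500 + 21) = -57*(-479) = 27303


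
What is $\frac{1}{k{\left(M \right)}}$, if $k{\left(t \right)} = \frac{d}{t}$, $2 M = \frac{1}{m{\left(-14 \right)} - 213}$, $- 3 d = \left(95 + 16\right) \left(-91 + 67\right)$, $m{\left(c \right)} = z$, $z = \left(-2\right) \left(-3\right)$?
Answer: $- \frac{1}{367632} \approx -2.7201 \cdot 10^{-6}$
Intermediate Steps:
$z = 6$
$m{\left(c \right)} = 6$
$d = 888$ ($d = - \frac{\left(95 + 16\right) \left(-91 + 67\right)}{3} = - \frac{111 \left(-24\right)}{3} = \left(- \frac{1}{3}\right) \left(-2664\right) = 888$)
$M = - \frac{1}{414}$ ($M = \frac{1}{2 \left(6 - 213\right)} = \frac{1}{2 \left(-207\right)} = \frac{1}{2} \left(- \frac{1}{207}\right) = - \frac{1}{414} \approx -0.0024155$)
$k{\left(t \right)} = \frac{888}{t}$
$\frac{1}{k{\left(M \right)}} = \frac{1}{888 \frac{1}{- \frac{1}{414}}} = \frac{1}{888 \left(-414\right)} = \frac{1}{-367632} = - \frac{1}{367632}$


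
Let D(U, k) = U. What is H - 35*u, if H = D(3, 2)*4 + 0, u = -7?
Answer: 257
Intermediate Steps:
H = 12 (H = 3*4 + 0 = 12 + 0 = 12)
H - 35*u = 12 - 35*(-7) = 12 + 245 = 257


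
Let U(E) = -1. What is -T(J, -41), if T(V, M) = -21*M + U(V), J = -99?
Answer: -860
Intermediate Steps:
T(V, M) = -1 - 21*M (T(V, M) = -21*M - 1 = -1 - 21*M)
-T(J, -41) = -(-1 - 21*(-41)) = -(-1 + 861) = -1*860 = -860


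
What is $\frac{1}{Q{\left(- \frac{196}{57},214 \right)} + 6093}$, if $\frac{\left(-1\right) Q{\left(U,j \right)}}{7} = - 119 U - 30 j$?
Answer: $\frac{57}{2745613} \approx 2.076 \cdot 10^{-5}$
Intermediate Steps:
$Q{\left(U,j \right)} = 210 j + 833 U$ ($Q{\left(U,j \right)} = - 7 \left(- 119 U - 30 j\right) = 210 j + 833 U$)
$\frac{1}{Q{\left(- \frac{196}{57},214 \right)} + 6093} = \frac{1}{\left(210 \cdot 214 + 833 \left(- \frac{196}{57}\right)\right) + 6093} = \frac{1}{\left(44940 + 833 \left(\left(-196\right) \frac{1}{57}\right)\right) + 6093} = \frac{1}{\left(44940 + 833 \left(- \frac{196}{57}\right)\right) + 6093} = \frac{1}{\left(44940 - \frac{163268}{57}\right) + 6093} = \frac{1}{\frac{2398312}{57} + 6093} = \frac{1}{\frac{2745613}{57}} = \frac{57}{2745613}$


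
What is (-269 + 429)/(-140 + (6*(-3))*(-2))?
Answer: -20/13 ≈ -1.5385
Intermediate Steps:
(-269 + 429)/(-140 + (6*(-3))*(-2)) = 160/(-140 - 18*(-2)) = 160/(-140 + 36) = 160/(-104) = 160*(-1/104) = -20/13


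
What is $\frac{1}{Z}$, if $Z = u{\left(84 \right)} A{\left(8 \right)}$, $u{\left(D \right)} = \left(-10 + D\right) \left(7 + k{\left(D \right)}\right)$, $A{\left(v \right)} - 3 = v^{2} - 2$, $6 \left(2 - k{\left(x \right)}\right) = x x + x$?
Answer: $- \frac{1}{5680610} \approx -1.7604 \cdot 10^{-7}$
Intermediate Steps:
$k{\left(x \right)} = 2 - \frac{x}{6} - \frac{x^{2}}{6}$ ($k{\left(x \right)} = 2 - \frac{x x + x}{6} = 2 - \frac{x^{2} + x}{6} = 2 - \frac{x + x^{2}}{6} = 2 - \left(\frac{x}{6} + \frac{x^{2}}{6}\right) = 2 - \frac{x}{6} - \frac{x^{2}}{6}$)
$A{\left(v \right)} = 1 + v^{2}$ ($A{\left(v \right)} = 3 + \left(v^{2} - 2\right) = 3 + \left(-2 + v^{2}\right) = 1 + v^{2}$)
$u{\left(D \right)} = \left(-10 + D\right) \left(9 - \frac{D}{6} - \frac{D^{2}}{6}\right)$ ($u{\left(D \right)} = \left(-10 + D\right) \left(7 - \left(-2 + \frac{D}{6} + \frac{D^{2}}{6}\right)\right) = \left(-10 + D\right) \left(9 - \frac{D}{6} - \frac{D^{2}}{6}\right)$)
$Z = -5680610$ ($Z = \left(-90 - \frac{84^{3}}{6} + \frac{3 \cdot 84^{2}}{2} + \frac{32}{3} \cdot 84\right) \left(1 + 8^{2}\right) = \left(-90 - 98784 + \frac{3}{2} \cdot 7056 + 896\right) \left(1 + 64\right) = \left(-90 - 98784 + 10584 + 896\right) 65 = \left(-87394\right) 65 = -5680610$)
$\frac{1}{Z} = \frac{1}{-5680610} = - \frac{1}{5680610}$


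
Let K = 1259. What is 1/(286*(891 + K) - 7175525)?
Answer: -1/6560625 ≈ -1.5242e-7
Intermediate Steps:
1/(286*(891 + K) - 7175525) = 1/(286*(891 + 1259) - 7175525) = 1/(286*2150 - 7175525) = 1/(614900 - 7175525) = 1/(-6560625) = -1/6560625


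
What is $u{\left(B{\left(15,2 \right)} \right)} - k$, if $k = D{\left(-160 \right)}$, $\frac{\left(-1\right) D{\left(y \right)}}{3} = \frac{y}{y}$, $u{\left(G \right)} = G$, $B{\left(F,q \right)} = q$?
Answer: $5$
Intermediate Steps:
$D{\left(y \right)} = -3$ ($D{\left(y \right)} = - 3 \frac{y}{y} = \left(-3\right) 1 = -3$)
$k = -3$
$u{\left(B{\left(15,2 \right)} \right)} - k = 2 - -3 = 2 + 3 = 5$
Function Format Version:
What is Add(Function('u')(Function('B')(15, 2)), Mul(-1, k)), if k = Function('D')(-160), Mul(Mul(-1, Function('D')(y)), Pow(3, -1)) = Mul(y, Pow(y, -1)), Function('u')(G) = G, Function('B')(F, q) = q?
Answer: 5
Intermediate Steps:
Function('D')(y) = -3 (Function('D')(y) = Mul(-3, Mul(y, Pow(y, -1))) = Mul(-3, 1) = -3)
k = -3
Add(Function('u')(Function('B')(15, 2)), Mul(-1, k)) = Add(2, Mul(-1, -3)) = Add(2, 3) = 5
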